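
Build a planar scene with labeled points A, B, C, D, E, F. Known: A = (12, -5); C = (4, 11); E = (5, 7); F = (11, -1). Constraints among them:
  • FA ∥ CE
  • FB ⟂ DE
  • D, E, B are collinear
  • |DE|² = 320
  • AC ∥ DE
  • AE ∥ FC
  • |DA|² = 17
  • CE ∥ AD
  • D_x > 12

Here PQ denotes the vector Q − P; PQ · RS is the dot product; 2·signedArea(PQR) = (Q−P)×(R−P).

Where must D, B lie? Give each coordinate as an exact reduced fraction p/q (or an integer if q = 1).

1. D_x = 13  [AC ∥ DE ∩ CE ∥ AD]
2. D_y = -9  [AC ∥ DE ∩ CE ∥ AD]
   → D = (13, -9)
3. B_x = 47/5  [D, E, B are collinear ∩ FB ⟂ DE]
4. B_y = -9/5  [D, E, B are collinear ∩ FB ⟂ DE]
   → B = (47/5, -9/5)

B = (47/5, -9/5)
D = (13, -9)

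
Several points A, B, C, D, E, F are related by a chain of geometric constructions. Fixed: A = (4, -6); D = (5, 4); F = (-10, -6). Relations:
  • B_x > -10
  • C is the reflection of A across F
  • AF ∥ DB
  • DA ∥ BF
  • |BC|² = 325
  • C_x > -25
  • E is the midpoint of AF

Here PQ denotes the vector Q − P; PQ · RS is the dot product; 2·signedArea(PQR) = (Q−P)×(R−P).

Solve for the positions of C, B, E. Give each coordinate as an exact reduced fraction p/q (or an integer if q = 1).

B = (-9, 4)
C = (-24, -6)
E = (-3, -6)

1. C_x = -24  [C is the reflection of A across F]
2. C_y = -6  [C is the reflection of A across F]
   → C = (-24, -6)
3. B_x = -9  [DA ∥ BF ∩ AF ∥ DB]
4. B_y = 4  [DA ∥ BF ∩ AF ∥ DB]
   → B = (-9, 4)
5. E_x = -3  [E is the midpoint of AF]
6. E_y = -6  [E is the midpoint of AF]
   → E = (-3, -6)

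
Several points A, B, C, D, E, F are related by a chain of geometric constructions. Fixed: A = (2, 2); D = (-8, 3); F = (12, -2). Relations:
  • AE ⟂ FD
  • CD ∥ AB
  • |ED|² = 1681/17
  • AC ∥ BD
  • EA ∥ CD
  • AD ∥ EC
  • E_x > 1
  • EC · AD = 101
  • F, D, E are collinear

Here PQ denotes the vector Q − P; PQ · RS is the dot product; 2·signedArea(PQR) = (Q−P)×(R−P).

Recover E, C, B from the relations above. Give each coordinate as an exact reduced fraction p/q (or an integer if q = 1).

B = (40/17, 58/17)
C = (-142/17, 27/17)
E = (28/17, 10/17)

1. E_x = 28/17  [F, D, E are collinear ∩ AE ⟂ FD]
2. E_y = 10/17  [F, D, E are collinear ∩ AE ⟂ FD]
   → E = (28/17, 10/17)
3. C_x = -142/17  [EA ∥ CD ∩ AD ∥ EC]
4. C_y = 27/17  [EA ∥ CD ∩ AD ∥ EC]
   → C = (-142/17, 27/17)
5. B_x = 40/17  [AC ∥ BD ∩ CD ∥ AB]
6. B_y = 58/17  [AC ∥ BD ∩ CD ∥ AB]
   → B = (40/17, 58/17)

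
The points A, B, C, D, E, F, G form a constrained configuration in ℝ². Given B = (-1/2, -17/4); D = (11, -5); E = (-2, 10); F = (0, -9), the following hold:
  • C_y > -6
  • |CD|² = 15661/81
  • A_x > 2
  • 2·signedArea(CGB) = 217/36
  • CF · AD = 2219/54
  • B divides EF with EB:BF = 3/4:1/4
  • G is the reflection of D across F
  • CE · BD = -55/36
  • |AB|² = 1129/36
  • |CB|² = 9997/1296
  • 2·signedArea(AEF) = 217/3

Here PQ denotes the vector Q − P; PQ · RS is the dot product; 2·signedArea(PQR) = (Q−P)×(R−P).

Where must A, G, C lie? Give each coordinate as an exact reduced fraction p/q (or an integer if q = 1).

A = (17/6, 1/4)
C = (-26/9, -17/3)
G = (-11, -13)

1. G_x = -11  [G is the reflection of D across F]
2. G_y = -13  [G is the reflection of D across F]
   → G = (-11, -13)
3. C_x = -26/9  [2·signedArea(CGB) = 217/36 ∩ CE · BD = -55/36]
4. C_y = -17/3  [2·signedArea(CGB) = 217/36 ∩ CE · BD = -55/36]
   → C = (-26/9, -17/3)
5. A_x = 17/6  [2·signedArea(AEF) = 217/3 ∩ CF · AD = 2219/54]
6. A_y = 1/4  [2·signedArea(AEF) = 217/3 ∩ CF · AD = 2219/54]
   → A = (17/6, 1/4)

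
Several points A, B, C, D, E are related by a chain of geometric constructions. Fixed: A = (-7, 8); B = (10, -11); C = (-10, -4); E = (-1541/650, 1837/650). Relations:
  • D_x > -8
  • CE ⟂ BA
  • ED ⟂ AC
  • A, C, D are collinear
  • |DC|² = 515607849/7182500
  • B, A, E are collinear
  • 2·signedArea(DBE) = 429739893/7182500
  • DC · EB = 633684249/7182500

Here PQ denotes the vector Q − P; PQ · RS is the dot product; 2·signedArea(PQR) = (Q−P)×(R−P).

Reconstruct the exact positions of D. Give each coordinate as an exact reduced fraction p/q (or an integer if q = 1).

D = (-87793/11050, 23314/5525)

1. D_x = -87793/11050  [A, C, D are collinear ∩ ED ⟂ AC]
2. D_y = 23314/5525  [A, C, D are collinear ∩ ED ⟂ AC]
   → D = (-87793/11050, 23314/5525)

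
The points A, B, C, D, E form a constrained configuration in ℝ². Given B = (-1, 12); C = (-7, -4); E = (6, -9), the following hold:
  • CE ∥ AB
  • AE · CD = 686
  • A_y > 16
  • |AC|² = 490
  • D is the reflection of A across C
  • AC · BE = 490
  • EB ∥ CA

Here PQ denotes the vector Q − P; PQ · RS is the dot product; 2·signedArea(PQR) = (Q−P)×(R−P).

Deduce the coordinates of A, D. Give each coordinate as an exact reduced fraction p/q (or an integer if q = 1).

1. A_x = -14  [CE ∥ AB ∩ EB ∥ CA]
2. A_y = 17  [CE ∥ AB ∩ EB ∥ CA]
   → A = (-14, 17)
3. D_x = 0  [D is the reflection of A across C]
4. D_y = -25  [D is the reflection of A across C]
   → D = (0, -25)

A = (-14, 17)
D = (0, -25)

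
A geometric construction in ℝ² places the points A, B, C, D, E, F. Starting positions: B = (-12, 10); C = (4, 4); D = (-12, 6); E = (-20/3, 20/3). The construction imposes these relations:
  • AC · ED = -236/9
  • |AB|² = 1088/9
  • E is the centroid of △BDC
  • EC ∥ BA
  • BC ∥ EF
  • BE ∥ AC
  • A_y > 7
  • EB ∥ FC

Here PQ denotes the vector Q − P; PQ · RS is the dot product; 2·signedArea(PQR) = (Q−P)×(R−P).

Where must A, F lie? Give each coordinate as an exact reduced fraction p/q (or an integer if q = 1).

A = (-4/3, 22/3)
F = (28/3, 2/3)

1. A_x = -4/3  [BE ∥ AC ∩ EC ∥ BA]
2. A_y = 22/3  [BE ∥ AC ∩ EC ∥ BA]
   → A = (-4/3, 22/3)
3. F_x = 28/3  [EB ∥ FC ∩ BC ∥ EF]
4. F_y = 2/3  [EB ∥ FC ∩ BC ∥ EF]
   → F = (28/3, 2/3)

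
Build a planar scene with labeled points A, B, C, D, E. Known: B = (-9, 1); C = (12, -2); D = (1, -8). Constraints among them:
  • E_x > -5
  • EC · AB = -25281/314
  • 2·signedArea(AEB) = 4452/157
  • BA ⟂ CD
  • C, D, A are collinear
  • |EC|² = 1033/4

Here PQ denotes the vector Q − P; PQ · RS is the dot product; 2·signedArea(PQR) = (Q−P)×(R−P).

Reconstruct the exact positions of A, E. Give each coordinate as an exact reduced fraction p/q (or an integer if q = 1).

1. A_x = -459/157  [C, D, A are collinear ∩ BA ⟂ CD]
2. A_y = -1592/157  [C, D, A are collinear ∩ BA ⟂ CD]
   → A = (-459/157, -1592/157)
3. E_x = -4  [EC · AB = -25281/314 ∩ 2·signedArea(AEB) = 4452/157]
4. E_y = -7/2  [EC · AB = -25281/314 ∩ 2·signedArea(AEB) = 4452/157]
   → E = (-4, -7/2)

A = (-459/157, -1592/157)
E = (-4, -7/2)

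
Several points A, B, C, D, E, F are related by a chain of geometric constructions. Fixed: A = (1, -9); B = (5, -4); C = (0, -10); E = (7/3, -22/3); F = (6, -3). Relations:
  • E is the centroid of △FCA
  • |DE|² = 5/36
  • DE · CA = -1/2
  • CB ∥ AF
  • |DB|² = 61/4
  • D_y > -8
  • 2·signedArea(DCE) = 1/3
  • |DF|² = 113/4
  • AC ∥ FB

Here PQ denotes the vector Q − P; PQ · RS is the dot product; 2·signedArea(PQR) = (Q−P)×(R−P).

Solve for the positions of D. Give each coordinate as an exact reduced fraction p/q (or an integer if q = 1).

1. D_x = 5/2  [2·signedArea(DCE) = 1/3 ∩ DE · CA = -1/2]
2. D_y = -7  [2·signedArea(DCE) = 1/3 ∩ DE · CA = -1/2]
   → D = (5/2, -7)

D = (5/2, -7)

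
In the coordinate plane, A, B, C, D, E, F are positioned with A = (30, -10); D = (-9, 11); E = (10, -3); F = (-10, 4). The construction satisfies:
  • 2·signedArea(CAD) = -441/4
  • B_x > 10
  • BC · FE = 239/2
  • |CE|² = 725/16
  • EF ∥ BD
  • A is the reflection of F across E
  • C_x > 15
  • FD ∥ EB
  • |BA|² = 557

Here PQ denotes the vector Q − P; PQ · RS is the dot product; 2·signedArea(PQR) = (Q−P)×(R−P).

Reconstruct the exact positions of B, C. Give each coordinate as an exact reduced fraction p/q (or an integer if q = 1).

B = (11, 4)
C = (63/4, 1/2)

1. B_x = 11  [EF ∥ BD ∩ FD ∥ EB]
2. B_y = 4  [EF ∥ BD ∩ FD ∥ EB]
   → B = (11, 4)
3. C_x = 63/4  [2·signedArea(CAD) = -441/4 ∩ BC · FE = 239/2]
4. C_y = 1/2  [2·signedArea(CAD) = -441/4 ∩ BC · FE = 239/2]
   → C = (63/4, 1/2)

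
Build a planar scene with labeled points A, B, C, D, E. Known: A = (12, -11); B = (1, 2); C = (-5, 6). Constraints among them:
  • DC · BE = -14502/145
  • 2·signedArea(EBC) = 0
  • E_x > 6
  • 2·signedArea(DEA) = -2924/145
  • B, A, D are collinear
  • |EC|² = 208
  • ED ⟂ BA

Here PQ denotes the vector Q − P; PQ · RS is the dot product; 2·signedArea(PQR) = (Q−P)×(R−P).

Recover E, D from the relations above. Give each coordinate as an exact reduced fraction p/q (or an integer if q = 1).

D = (794/145, -477/145)
E = (7, -2)

1. E_x = 7  [line -4·x + -6·y + 16 = 0 ∩ |EC|² = 208]
2. E_y = -2  [line -4·x + -6·y + 16 = 0 ∩ |EC|² = 208]
   → E = (7, -2)
3. D_x = 794/145  [B, A, D are collinear ∩ ED ⟂ BA]
4. D_y = -477/145  [B, A, D are collinear ∩ ED ⟂ BA]
   → D = (794/145, -477/145)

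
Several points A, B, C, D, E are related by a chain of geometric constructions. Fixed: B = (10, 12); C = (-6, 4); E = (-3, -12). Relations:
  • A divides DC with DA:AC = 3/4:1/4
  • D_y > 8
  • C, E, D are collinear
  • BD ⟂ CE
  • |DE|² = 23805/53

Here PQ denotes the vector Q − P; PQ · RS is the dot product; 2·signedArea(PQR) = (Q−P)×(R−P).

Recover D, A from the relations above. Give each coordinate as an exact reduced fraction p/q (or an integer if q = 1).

1. D_x = -366/53  [C, E, D are collinear ∩ BD ⟂ CE]
2. D_y = 468/53  [C, E, D are collinear ∩ BD ⟂ CE]
   → D = (-366/53, 468/53)
3. A_x = -330/53  [A divides DC with DA:AC = 3/4:1/4]
4. A_y = 276/53  [A divides DC with DA:AC = 3/4:1/4]
   → A = (-330/53, 276/53)

A = (-330/53, 276/53)
D = (-366/53, 468/53)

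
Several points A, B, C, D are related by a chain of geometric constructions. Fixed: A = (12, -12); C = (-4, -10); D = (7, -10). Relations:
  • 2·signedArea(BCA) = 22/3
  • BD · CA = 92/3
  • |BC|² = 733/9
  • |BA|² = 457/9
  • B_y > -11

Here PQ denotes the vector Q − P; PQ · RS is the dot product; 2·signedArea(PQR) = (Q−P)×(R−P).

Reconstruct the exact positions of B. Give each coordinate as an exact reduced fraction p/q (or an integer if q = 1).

B = (5, -32/3)

1. B_x = 5  [2·signedArea(BCA) = 22/3 ∩ BD · CA = 92/3]
2. B_y = -32/3  [2·signedArea(BCA) = 22/3 ∩ BD · CA = 92/3]
   → B = (5, -32/3)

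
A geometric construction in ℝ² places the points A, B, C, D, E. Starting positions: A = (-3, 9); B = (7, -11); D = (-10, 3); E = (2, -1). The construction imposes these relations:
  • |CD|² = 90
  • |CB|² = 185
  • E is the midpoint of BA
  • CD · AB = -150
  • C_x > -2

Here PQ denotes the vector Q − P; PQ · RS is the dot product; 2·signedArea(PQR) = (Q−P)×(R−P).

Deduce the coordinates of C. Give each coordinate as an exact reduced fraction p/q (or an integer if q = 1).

C = (-1, 0)

1. C_x = -1  [line -10·x + 20·y + -10 = 0 ∩ |CD|² = 90]
2. C_y = 0  [line -10·x + 20·y + -10 = 0 ∩ |CD|² = 90]
   → C = (-1, 0)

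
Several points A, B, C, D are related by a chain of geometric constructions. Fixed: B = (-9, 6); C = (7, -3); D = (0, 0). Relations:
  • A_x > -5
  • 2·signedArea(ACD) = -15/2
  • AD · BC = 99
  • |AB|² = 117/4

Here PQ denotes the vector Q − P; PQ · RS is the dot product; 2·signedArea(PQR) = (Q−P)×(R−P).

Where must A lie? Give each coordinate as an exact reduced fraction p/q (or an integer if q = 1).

A = (-9/2, 3)

1. A_x = -9/2  [2·signedArea(ACD) = -15/2 ∩ AD · BC = 99]
2. A_y = 3  [2·signedArea(ACD) = -15/2 ∩ AD · BC = 99]
   → A = (-9/2, 3)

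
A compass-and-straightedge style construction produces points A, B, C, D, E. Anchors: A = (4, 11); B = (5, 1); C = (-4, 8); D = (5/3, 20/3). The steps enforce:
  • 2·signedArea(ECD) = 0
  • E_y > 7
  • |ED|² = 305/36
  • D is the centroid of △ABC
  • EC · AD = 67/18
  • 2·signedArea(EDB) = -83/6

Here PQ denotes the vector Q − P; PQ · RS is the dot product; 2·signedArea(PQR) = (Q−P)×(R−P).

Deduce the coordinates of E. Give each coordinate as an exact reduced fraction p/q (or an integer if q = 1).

1. E_x = -7/6  [2·signedArea(ECD) = 0 ∩ 2·signedArea(EDB) = -83/6]
2. E_y = 22/3  [2·signedArea(ECD) = 0 ∩ 2·signedArea(EDB) = -83/6]
   → E = (-7/6, 22/3)

E = (-7/6, 22/3)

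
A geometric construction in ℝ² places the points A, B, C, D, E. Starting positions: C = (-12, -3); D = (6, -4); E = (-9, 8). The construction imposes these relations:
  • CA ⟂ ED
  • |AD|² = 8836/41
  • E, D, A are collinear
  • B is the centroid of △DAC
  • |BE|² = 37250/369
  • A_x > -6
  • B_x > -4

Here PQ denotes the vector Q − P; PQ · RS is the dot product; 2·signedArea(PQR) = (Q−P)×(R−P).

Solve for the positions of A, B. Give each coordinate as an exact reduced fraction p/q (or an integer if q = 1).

1. A_x = -224/41  [E, D, A are collinear ∩ CA ⟂ ED]
2. A_y = 212/41  [E, D, A are collinear ∩ CA ⟂ ED]
   → A = (-224/41, 212/41)
3. B_x = -470/123  [B is the centroid of △DAC]
4. B_y = -25/41  [B is the centroid of △DAC]
   → B = (-470/123, -25/41)

A = (-224/41, 212/41)
B = (-470/123, -25/41)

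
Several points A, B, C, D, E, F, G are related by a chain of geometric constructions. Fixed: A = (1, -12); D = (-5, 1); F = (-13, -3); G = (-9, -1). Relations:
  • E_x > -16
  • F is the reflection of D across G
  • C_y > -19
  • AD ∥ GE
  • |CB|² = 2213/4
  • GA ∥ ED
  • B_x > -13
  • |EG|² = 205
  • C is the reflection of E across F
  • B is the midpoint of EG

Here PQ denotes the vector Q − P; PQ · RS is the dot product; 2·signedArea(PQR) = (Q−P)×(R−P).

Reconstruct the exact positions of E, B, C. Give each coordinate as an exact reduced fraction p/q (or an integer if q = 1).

1. E_x = -15  [GA ∥ ED ∩ AD ∥ GE]
2. E_y = 12  [GA ∥ ED ∩ AD ∥ GE]
   → E = (-15, 12)
3. B_x = -12  [B is the midpoint of EG]
4. B_y = 11/2  [B is the midpoint of EG]
   → B = (-12, 11/2)
5. C_x = -11  [C is the reflection of E across F]
6. C_y = -18  [C is the reflection of E across F]
   → C = (-11, -18)

B = (-12, 11/2)
C = (-11, -18)
E = (-15, 12)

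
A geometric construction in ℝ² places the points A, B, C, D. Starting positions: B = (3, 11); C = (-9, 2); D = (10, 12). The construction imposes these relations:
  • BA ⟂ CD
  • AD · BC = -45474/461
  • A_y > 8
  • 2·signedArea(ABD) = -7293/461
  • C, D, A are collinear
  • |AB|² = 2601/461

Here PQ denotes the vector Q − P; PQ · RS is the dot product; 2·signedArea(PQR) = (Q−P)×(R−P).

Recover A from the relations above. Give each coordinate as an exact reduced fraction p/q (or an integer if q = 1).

A = (1893/461, 4102/461)

1. A_x = 1893/461  [C, D, A are collinear ∩ BA ⟂ CD]
2. A_y = 4102/461  [C, D, A are collinear ∩ BA ⟂ CD]
   → A = (1893/461, 4102/461)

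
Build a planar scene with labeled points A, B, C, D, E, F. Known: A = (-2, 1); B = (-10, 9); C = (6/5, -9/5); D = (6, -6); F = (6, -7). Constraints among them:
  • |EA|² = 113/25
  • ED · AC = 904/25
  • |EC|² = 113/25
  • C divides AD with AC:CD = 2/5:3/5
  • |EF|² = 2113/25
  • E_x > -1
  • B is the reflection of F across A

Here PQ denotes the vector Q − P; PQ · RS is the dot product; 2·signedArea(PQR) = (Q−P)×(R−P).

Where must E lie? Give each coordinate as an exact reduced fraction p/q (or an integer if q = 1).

E = (-2/5, -2/5)

1. E_x = -2/5  [line -16/5·x + 14/5·y + -4/25 = 0 ∩ |EC|² = 113/25]
2. E_y = -2/5  [line -16/5·x + 14/5·y + -4/25 = 0 ∩ |EC|² = 113/25]
   → E = (-2/5, -2/5)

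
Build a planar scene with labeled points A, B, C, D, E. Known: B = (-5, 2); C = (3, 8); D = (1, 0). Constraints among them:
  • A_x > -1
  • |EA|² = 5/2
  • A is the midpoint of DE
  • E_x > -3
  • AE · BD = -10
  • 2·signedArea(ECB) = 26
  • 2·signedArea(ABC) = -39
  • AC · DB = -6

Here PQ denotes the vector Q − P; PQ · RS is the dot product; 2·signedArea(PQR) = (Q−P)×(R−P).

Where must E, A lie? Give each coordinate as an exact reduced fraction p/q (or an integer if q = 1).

1. A_x = -1/2  [AC · DB = -6 ∩ 2·signedArea(ABC) = -39]
2. A_y = 1/2  [AC · DB = -6 ∩ 2·signedArea(ABC) = -39]
   → A = (-1/2, 1/2)
3. E_x = -2  [2·signedArea(ECB) = 26 ∩ A is the midpoint of DE]
4. E_y = 1  [2·signedArea(ECB) = 26 ∩ A is the midpoint of DE]
   → E = (-2, 1)

A = (-1/2, 1/2)
E = (-2, 1)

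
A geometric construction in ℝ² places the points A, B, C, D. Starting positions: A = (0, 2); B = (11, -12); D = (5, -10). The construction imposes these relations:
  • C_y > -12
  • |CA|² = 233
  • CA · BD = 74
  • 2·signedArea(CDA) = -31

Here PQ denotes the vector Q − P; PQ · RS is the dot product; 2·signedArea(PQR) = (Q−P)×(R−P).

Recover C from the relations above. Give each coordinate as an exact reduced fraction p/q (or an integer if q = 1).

C = (8, -11)

1. C_x = 8  [2·signedArea(CDA) = -31 ∩ CA · BD = 74]
2. C_y = -11  [2·signedArea(CDA) = -31 ∩ CA · BD = 74]
   → C = (8, -11)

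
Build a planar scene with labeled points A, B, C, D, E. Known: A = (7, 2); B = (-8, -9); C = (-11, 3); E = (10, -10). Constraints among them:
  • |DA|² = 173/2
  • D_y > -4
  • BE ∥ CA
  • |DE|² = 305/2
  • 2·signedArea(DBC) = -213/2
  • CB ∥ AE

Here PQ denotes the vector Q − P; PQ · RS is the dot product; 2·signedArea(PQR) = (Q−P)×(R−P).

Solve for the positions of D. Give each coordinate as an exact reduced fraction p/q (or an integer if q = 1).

1. D_x = -1/2  [line -12·x + -3·y + -33/2 = 0 ∩ |DE|² = 305/2]
2. D_y = -7/2  [line -12·x + -3·y + -33/2 = 0 ∩ |DE|² = 305/2]
   → D = (-1/2, -7/2)

D = (-1/2, -7/2)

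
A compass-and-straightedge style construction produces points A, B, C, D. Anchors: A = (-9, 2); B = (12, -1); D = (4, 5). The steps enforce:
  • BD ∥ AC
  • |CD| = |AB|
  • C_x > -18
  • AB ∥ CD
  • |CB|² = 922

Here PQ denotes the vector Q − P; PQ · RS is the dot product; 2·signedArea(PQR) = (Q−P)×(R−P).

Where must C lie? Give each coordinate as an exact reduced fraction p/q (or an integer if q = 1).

1. C_x = -17  [AB ∥ CD ∩ BD ∥ AC]
2. C_y = 8  [AB ∥ CD ∩ BD ∥ AC]
   → C = (-17, 8)

C = (-17, 8)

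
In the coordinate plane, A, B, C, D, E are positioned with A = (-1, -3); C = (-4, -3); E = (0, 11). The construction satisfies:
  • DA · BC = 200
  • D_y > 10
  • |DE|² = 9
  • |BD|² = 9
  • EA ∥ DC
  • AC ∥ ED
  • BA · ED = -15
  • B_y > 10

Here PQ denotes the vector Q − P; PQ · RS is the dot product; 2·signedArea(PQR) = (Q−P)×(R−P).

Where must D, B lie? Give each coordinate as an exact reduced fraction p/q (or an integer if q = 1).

B = (-6, 11)
D = (-3, 11)

1. D_x = -3  [EA ∥ DC ∩ AC ∥ ED]
2. D_y = 11  [EA ∥ DC ∩ AC ∥ ED]
   → D = (-3, 11)
3. B_x = -6  [BA · ED = -15 ∩ DA · BC = 200]
4. B_y = 11  [BA · ED = -15 ∩ DA · BC = 200]
   → B = (-6, 11)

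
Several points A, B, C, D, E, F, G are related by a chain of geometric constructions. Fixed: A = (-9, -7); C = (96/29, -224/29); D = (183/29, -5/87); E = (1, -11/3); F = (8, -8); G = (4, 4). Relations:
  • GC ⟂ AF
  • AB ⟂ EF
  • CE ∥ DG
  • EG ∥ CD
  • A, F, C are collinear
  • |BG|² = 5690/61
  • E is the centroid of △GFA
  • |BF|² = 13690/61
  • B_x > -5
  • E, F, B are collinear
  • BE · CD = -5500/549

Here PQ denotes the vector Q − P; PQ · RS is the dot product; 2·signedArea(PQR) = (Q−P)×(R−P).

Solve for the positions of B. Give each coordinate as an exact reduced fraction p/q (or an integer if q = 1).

1. B_x = -289/61  [E, F, B are collinear ∩ AB ⟂ EF]
2. B_y = -7/61  [E, F, B are collinear ∩ AB ⟂ EF]
   → B = (-289/61, -7/61)

B = (-289/61, -7/61)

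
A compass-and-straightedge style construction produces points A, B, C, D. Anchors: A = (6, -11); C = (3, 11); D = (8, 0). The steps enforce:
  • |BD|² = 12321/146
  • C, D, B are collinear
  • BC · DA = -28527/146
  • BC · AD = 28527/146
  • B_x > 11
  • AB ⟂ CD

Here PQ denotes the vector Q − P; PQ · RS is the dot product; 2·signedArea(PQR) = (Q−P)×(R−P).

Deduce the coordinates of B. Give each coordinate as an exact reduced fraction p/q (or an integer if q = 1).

B = (1723/146, -1221/146)

1. B_x = 1723/146  [C, D, B are collinear ∩ AB ⟂ CD]
2. B_y = -1221/146  [C, D, B are collinear ∩ AB ⟂ CD]
   → B = (1723/146, -1221/146)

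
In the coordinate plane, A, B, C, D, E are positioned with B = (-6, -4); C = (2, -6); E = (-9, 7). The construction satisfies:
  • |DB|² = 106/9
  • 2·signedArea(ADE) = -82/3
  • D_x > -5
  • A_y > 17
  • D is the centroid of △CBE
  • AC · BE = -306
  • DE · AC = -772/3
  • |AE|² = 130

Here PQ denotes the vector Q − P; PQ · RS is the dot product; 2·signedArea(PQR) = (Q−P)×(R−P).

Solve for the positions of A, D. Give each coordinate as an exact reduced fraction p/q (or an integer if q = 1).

A = (-12, 18)
D = (-13/3, -1)

1. A_x = -12  [line 3·x + -11·y + 234 = 0 ∩ |AE|² = 130]
2. A_y = 18  [line 3·x + -11·y + 234 = 0 ∩ |AE|² = 130]
   → A = (-12, 18)
3. D_x = -13/3  [2·signedArea(ADE) = -82/3 ∩ D is the centroid of △CBE]
4. D_y = -1  [2·signedArea(ADE) = -82/3 ∩ D is the centroid of △CBE]
   → D = (-13/3, -1)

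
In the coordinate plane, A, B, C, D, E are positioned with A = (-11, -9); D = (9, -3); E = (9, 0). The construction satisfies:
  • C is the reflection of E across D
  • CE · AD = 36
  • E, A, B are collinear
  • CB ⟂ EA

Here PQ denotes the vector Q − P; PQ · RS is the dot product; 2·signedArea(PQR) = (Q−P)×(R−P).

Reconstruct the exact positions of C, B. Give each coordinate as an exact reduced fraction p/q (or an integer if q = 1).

1. C_x = 9  [C is the reflection of E across D]
2. C_y = -6  [C is the reflection of E across D]
   → C = (9, -6)
3. B_x = 3249/481  [E, A, B are collinear ∩ CB ⟂ EA]
4. B_y = -486/481  [E, A, B are collinear ∩ CB ⟂ EA]
   → B = (3249/481, -486/481)

B = (3249/481, -486/481)
C = (9, -6)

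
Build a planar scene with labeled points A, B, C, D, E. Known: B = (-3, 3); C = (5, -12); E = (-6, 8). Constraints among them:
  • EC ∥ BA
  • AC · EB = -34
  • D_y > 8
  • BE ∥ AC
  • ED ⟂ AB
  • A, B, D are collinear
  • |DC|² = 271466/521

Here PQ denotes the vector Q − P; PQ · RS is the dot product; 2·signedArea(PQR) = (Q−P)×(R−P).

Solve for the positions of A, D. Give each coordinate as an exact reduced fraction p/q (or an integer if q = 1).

A = (8, -17)
D = (-3026/521, 4223/521)

1. A_x = 8  [BE ∥ AC ∩ EC ∥ BA]
2. A_y = -17  [BE ∥ AC ∩ EC ∥ BA]
   → A = (8, -17)
3. D_x = -3026/521  [A, B, D are collinear ∩ ED ⟂ AB]
4. D_y = 4223/521  [A, B, D are collinear ∩ ED ⟂ AB]
   → D = (-3026/521, 4223/521)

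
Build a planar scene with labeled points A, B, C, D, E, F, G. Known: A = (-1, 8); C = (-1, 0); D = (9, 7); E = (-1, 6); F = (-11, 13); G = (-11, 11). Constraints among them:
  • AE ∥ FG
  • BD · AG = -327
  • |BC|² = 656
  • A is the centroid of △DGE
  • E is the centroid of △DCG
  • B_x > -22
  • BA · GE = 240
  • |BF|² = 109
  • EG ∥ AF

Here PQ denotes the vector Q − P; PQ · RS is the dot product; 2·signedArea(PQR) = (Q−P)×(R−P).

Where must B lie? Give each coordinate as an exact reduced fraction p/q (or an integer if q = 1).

B = (-21, 16)

1. B_x = -21  [BA · GE = 240 ∩ BD · AG = -327]
2. B_y = 16  [BA · GE = 240 ∩ BD · AG = -327]
   → B = (-21, 16)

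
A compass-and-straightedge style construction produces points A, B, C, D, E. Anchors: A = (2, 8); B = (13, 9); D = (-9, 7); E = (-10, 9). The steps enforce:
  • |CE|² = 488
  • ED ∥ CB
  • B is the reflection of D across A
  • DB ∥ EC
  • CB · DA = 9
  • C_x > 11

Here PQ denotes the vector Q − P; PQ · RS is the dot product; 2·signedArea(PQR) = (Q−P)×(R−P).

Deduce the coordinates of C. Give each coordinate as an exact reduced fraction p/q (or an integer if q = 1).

1. C_x = 12  [ED ∥ CB ∩ DB ∥ EC]
2. C_y = 11  [ED ∥ CB ∩ DB ∥ EC]
   → C = (12, 11)

C = (12, 11)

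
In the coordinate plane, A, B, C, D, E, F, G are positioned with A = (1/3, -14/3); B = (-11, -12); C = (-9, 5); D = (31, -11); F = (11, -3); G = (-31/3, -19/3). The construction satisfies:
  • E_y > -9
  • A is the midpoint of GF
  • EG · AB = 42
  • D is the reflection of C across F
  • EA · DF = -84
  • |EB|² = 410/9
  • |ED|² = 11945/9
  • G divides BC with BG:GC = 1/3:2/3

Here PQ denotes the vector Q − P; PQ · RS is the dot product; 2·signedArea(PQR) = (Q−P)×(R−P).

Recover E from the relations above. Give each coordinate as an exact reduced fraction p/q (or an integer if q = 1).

1. E_x = -16/3  [EA · DF = -84 ∩ EG · AB = 42]
2. E_y = -25/3  [EA · DF = -84 ∩ EG · AB = 42]
   → E = (-16/3, -25/3)

E = (-16/3, -25/3)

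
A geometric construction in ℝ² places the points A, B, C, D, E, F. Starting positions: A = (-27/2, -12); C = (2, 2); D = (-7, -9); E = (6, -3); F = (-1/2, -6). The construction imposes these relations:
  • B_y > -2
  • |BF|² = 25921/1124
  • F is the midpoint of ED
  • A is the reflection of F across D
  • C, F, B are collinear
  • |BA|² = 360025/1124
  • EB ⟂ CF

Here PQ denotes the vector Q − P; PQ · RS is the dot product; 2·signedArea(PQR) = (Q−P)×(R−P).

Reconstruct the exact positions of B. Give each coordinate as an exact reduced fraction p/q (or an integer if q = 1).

1. B_x = 262/281  [C, F, B are collinear ∩ EB ⟂ CF]
2. B_y = -398/281  [C, F, B are collinear ∩ EB ⟂ CF]
   → B = (262/281, -398/281)

B = (262/281, -398/281)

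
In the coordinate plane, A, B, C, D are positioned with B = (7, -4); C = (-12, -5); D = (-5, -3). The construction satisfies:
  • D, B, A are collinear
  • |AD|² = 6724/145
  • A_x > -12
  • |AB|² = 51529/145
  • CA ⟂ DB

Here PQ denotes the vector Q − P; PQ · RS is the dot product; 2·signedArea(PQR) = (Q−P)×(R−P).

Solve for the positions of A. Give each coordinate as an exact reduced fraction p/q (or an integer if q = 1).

A = (-1709/145, -353/145)

1. A_x = -1709/145  [D, B, A are collinear ∩ CA ⟂ DB]
2. A_y = -353/145  [D, B, A are collinear ∩ CA ⟂ DB]
   → A = (-1709/145, -353/145)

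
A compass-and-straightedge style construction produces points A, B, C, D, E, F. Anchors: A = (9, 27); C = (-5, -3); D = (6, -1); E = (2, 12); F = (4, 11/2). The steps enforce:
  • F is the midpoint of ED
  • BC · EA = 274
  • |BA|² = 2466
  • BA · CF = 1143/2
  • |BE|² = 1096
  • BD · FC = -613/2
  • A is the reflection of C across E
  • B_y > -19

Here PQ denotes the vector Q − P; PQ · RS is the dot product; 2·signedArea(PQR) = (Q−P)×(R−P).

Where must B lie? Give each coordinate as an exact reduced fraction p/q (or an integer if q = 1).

B = (-12, -18)

1. B_x = -12  [BA · CF = 1143/2 ∩ BC · EA = 274]
2. B_y = -18  [BA · CF = 1143/2 ∩ BC · EA = 274]
   → B = (-12, -18)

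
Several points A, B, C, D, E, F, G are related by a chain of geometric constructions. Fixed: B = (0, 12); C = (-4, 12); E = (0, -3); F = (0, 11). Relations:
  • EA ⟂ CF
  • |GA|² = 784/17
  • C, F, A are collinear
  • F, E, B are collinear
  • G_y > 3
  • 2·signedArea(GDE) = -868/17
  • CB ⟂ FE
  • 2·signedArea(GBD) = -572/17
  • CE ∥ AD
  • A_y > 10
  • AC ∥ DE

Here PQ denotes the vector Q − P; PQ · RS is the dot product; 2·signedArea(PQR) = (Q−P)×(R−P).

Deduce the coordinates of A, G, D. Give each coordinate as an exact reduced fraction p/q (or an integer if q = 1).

A = (56/17, 173/17)
D = (124/17, -82/17)
G = (28/17, 61/17)

1. A_x = 56/17  [C, F, A are collinear ∩ EA ⟂ CF]
2. A_y = 173/17  [C, F, A are collinear ∩ EA ⟂ CF]
   → A = (56/17, 173/17)
3. D_x = 124/17  [AC ∥ DE ∩ CE ∥ AD]
4. D_y = -82/17  [AC ∥ DE ∩ CE ∥ AD]
   → D = (124/17, -82/17)
5. G_x = 28/17  [2·signedArea(GBD) = -572/17 ∩ 2·signedArea(GDE) = -868/17]
6. G_y = 61/17  [2·signedArea(GBD) = -572/17 ∩ 2·signedArea(GDE) = -868/17]
   → G = (28/17, 61/17)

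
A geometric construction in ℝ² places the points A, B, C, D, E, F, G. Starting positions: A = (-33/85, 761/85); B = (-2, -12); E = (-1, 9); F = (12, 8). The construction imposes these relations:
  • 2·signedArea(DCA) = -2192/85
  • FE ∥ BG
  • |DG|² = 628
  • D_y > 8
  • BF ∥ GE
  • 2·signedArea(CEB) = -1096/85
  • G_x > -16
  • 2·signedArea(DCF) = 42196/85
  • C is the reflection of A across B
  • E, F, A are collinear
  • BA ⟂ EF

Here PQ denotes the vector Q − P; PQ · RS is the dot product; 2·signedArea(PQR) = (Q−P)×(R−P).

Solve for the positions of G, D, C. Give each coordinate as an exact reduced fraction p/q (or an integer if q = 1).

1. G_x = -15  [BF ∥ GE ∩ FE ∥ BG]
2. G_y = -11  [BF ∥ GE ∩ FE ∥ BG]
   → G = (-15, -11)
3. C_x = -307/85  [C is the reflection of A across B]
4. C_y = -2801/85  [C is the reflection of A across B]
   → C = (-307/85, -2801/85)
5. D_x = 19/85  [2·signedArea(DCF) = 42196/85 ∩ 2·signedArea(DCA) = -2192/85]
6. D_y = 757/85  [2·signedArea(DCF) = 42196/85 ∩ 2·signedArea(DCA) = -2192/85]
   → D = (19/85, 757/85)

C = (-307/85, -2801/85)
D = (19/85, 757/85)
G = (-15, -11)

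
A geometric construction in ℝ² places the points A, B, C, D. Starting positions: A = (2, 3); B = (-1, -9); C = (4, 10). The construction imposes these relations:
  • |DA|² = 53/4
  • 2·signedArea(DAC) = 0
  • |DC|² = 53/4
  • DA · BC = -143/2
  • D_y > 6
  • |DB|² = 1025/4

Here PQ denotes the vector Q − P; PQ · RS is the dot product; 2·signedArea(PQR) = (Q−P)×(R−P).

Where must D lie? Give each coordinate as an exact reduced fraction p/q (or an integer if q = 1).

D = (3, 13/2)

1. D_x = 3  [2·signedArea(DAC) = 0 ∩ DA · BC = -143/2]
2. D_y = 13/2  [2·signedArea(DAC) = 0 ∩ DA · BC = -143/2]
   → D = (3, 13/2)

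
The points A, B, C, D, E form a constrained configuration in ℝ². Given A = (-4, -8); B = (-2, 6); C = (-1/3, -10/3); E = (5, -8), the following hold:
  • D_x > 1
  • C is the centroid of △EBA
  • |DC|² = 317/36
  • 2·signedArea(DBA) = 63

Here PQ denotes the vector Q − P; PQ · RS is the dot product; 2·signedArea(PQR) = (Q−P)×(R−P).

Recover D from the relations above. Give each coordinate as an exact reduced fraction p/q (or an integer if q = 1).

D = (3/2, -1)

1. D_x = 3/2  [line 14·x + -2·y + -23 = 0 ∩ |DC|² = 317/36]
2. D_y = -1  [line 14·x + -2·y + -23 = 0 ∩ |DC|² = 317/36]
   → D = (3/2, -1)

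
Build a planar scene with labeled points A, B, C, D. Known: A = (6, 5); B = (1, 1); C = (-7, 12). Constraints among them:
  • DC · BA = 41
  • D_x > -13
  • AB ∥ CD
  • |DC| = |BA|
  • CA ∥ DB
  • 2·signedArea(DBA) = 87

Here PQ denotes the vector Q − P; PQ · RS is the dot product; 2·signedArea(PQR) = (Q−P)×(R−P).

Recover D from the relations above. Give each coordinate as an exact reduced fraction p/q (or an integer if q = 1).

1. D_x = -12  [CA ∥ DB ∩ AB ∥ CD]
2. D_y = 8  [CA ∥ DB ∩ AB ∥ CD]
   → D = (-12, 8)

D = (-12, 8)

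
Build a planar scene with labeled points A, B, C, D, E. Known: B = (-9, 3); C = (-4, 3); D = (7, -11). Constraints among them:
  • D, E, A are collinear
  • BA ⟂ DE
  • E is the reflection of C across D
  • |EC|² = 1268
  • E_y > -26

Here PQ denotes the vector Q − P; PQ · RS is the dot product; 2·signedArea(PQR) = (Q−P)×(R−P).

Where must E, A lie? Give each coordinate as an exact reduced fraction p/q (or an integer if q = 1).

A = (-1873/317, 1721/317)
E = (18, -25)

1. E_x = 18  [E is the reflection of C across D]
2. E_y = -25  [E is the reflection of C across D]
   → E = (18, -25)
3. A_x = -1873/317  [D, E, A are collinear ∩ BA ⟂ DE]
4. A_y = 1721/317  [D, E, A are collinear ∩ BA ⟂ DE]
   → A = (-1873/317, 1721/317)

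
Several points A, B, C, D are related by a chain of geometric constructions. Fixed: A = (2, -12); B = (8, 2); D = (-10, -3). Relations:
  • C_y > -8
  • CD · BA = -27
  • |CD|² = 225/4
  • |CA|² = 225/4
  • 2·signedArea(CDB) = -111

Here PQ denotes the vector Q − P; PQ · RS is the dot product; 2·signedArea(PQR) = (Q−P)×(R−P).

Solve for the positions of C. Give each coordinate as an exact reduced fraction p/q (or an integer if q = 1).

C = (-4, -15/2)

1. C_x = -4  [2·signedArea(CDB) = -111 ∩ CD · BA = -27]
2. C_y = -15/2  [2·signedArea(CDB) = -111 ∩ CD · BA = -27]
   → C = (-4, -15/2)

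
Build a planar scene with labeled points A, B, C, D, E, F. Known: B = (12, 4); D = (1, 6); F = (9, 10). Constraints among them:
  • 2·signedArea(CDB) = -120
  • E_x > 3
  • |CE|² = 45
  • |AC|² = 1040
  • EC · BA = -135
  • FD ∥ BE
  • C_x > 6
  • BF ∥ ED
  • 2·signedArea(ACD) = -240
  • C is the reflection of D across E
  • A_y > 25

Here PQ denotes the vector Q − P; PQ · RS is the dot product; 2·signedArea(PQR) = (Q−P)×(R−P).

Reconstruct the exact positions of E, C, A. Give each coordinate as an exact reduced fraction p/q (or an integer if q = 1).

1. E_x = 4  [BF ∥ ED ∩ FD ∥ BE]
2. E_y = 0  [BF ∥ ED ∩ FD ∥ BE]
   → E = (4, 0)
3. C_x = 7  [C is the reflection of D across E]
4. C_y = -6  [C is the reflection of D across E]
   → C = (7, -6)
5. A_x = 11  [2·signedArea(ACD) = -240 ∩ EC · BA = -135]
6. A_y = 26  [2·signedArea(ACD) = -240 ∩ EC · BA = -135]
   → A = (11, 26)

A = (11, 26)
C = (7, -6)
E = (4, 0)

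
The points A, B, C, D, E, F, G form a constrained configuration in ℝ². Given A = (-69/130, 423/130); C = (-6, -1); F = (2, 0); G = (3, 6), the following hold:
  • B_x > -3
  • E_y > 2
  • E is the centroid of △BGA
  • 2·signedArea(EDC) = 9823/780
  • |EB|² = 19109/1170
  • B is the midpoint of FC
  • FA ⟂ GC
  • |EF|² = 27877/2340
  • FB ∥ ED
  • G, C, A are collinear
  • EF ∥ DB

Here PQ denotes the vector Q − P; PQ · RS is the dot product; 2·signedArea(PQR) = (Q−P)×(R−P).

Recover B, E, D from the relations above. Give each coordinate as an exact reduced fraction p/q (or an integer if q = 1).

B = (-2, -1/2)
D = (-1499/390, 943/390)
E = (61/390, 569/195)

1. B_x = -2  [B is the midpoint of FC]
2. B_y = -1/2  [B is the midpoint of FC]
   → B = (-2, -1/2)
3. E_x = 61/390  [E is the centroid of △BGA]
4. E_y = 569/195  [E is the centroid of △BGA]
   → E = (61/390, 569/195)
5. D_x = -1499/390  [EF ∥ DB ∩ FB ∥ ED]
6. D_y = 943/390  [EF ∥ DB ∩ FB ∥ ED]
   → D = (-1499/390, 943/390)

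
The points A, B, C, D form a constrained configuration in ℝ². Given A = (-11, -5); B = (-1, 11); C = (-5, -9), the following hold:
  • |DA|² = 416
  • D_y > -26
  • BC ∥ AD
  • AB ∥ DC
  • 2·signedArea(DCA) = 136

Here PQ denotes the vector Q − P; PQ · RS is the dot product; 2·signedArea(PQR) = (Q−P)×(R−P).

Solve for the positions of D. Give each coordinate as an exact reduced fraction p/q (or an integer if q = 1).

D = (-15, -25)

1. D_x = -15  [AB ∥ DC ∩ BC ∥ AD]
2. D_y = -25  [AB ∥ DC ∩ BC ∥ AD]
   → D = (-15, -25)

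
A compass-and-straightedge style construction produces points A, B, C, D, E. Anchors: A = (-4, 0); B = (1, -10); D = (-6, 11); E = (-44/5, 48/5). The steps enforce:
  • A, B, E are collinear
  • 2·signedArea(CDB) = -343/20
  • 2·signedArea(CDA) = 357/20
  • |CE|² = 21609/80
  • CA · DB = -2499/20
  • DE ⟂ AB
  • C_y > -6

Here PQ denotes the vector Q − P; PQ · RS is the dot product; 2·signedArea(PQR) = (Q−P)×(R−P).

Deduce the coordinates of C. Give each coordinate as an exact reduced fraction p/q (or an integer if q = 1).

C = (-29/20, -51/10)

1. C_x = -29/20  [2·signedArea(CDA) = 357/20 ∩ 2·signedArea(CDB) = -343/20]
2. C_y = -51/10  [2·signedArea(CDA) = 357/20 ∩ 2·signedArea(CDB) = -343/20]
   → C = (-29/20, -51/10)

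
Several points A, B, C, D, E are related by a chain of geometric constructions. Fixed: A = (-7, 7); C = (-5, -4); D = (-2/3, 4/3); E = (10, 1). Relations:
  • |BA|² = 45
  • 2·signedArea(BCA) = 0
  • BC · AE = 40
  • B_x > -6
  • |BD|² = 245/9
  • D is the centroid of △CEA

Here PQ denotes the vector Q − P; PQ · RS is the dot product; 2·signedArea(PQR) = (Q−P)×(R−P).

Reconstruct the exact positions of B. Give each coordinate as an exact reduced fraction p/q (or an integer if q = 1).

1. B_x = -29/5  [2·signedArea(BCA) = 0 ∩ BC · AE = 40]
2. B_y = 2/5  [2·signedArea(BCA) = 0 ∩ BC · AE = 40]
   → B = (-29/5, 2/5)

B = (-29/5, 2/5)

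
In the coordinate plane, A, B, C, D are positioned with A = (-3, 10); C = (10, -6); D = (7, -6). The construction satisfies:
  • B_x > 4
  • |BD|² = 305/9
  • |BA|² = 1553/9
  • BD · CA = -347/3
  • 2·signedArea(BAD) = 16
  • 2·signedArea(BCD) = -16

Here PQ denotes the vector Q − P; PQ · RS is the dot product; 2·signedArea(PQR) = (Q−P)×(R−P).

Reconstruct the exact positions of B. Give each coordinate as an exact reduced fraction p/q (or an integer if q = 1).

1. B_x = 14/3  [2·signedArea(BCD) = -16 ∩ 2·signedArea(BAD) = 16]
2. B_y = -2/3  [2·signedArea(BCD) = -16 ∩ 2·signedArea(BAD) = 16]
   → B = (14/3, -2/3)

B = (14/3, -2/3)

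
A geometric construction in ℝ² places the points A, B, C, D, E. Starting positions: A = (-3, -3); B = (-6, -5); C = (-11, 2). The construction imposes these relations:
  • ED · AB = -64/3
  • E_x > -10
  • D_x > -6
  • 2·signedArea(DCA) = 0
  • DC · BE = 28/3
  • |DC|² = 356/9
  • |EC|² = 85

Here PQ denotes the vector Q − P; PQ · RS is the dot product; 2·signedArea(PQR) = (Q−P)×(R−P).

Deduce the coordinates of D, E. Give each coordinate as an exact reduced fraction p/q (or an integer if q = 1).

1. D_x = -17/3  [line 5·x + 8·y + 39 = 0 ∩ |DC|² = 356/9]
2. D_y = -4/3  [line 5·x + 8·y + 39 = 0 ∩ |DC|² = 356/9]
   → D = (-17/3, -4/3)
3. E_x = -9  [ED · AB = -64/3 ∩ DC · BE = 28/3]
4. E_y = -7  [ED · AB = -64/3 ∩ DC · BE = 28/3]
   → E = (-9, -7)

D = (-17/3, -4/3)
E = (-9, -7)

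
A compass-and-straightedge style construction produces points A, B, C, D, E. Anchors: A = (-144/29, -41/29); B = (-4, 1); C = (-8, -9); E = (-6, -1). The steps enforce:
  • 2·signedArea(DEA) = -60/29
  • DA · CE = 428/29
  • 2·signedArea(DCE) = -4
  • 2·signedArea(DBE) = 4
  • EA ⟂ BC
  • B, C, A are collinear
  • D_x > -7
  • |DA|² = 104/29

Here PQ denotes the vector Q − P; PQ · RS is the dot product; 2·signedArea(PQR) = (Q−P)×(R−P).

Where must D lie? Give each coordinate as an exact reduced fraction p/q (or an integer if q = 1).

1. D_x = -6  [2·signedArea(DBE) = 4 ∩ 2·signedArea(DCE) = -4]
2. D_y = -3  [2·signedArea(DBE) = 4 ∩ 2·signedArea(DCE) = -4]
   → D = (-6, -3)

D = (-6, -3)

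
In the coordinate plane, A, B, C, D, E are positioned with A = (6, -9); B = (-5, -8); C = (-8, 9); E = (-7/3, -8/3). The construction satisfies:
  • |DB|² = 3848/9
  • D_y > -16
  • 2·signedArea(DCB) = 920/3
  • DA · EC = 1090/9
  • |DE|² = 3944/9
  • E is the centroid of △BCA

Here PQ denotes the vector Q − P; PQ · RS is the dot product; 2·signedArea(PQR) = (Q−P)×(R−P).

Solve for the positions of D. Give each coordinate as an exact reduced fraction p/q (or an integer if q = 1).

D = (43/3, -46/3)

1. D_x = 43/3  [DA · EC = 1090/9 ∩ 2·signedArea(DCB) = 920/3]
2. D_y = -46/3  [DA · EC = 1090/9 ∩ 2·signedArea(DCB) = 920/3]
   → D = (43/3, -46/3)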